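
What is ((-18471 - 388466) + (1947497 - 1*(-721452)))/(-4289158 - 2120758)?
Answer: -565503/1602479 ≈ -0.35289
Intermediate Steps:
((-18471 - 388466) + (1947497 - 1*(-721452)))/(-4289158 - 2120758) = (-406937 + (1947497 + 721452))/(-6409916) = (-406937 + 2668949)*(-1/6409916) = 2262012*(-1/6409916) = -565503/1602479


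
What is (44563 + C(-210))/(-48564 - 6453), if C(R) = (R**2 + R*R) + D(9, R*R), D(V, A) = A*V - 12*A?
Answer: -463/55017 ≈ -0.0084156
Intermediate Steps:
D(V, A) = -12*A + A*V
C(R) = -R**2 (C(R) = (R**2 + R*R) + (R*R)*(-12 + 9) = (R**2 + R**2) + R**2*(-3) = 2*R**2 - 3*R**2 = -R**2)
(44563 + C(-210))/(-48564 - 6453) = (44563 - 1*(-210)**2)/(-48564 - 6453) = (44563 - 1*44100)/(-55017) = (44563 - 44100)*(-1/55017) = 463*(-1/55017) = -463/55017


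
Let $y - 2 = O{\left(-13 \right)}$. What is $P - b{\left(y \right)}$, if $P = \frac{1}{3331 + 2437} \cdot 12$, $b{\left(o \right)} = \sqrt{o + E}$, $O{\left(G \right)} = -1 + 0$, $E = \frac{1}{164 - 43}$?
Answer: $\frac{3}{1442} - \frac{\sqrt{122}}{11} \approx -1.002$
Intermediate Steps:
$E = \frac{1}{121} \approx 0.0082645$
$O{\left(G \right)} = -1$
$y = 1$ ($y = 2 - 1 = 1$)
$b{\left(o \right)} = \sqrt{\frac{1}{121} + o}$ ($b{\left(o \right)} = \sqrt{o + \frac{1}{121}} = \sqrt{\frac{1}{121} + o}$)
$P = \frac{3}{1442}$ ($P = \frac{1}{5768} \cdot 12 = \frac{3}{1442} \approx 0.0020804$)
$P - b{\left(y \right)} = \frac{3}{1442} - \frac{\sqrt{1 + 121 \cdot 1}}{11} = \frac{3}{1442} - \frac{\sqrt{1 + 121}}{11} = \frac{3}{1442} - \frac{\sqrt{122}}{11}$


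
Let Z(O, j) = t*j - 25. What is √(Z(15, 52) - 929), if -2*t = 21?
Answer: 10*I*√15 ≈ 38.73*I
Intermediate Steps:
t = -21/2 (t = -½*21 = -21/2 ≈ -10.500)
Z(O, j) = -25 - 21*j/2 (Z(O, j) = -21*j/2 - 25 = -25 - 21*j/2)
√(Z(15, 52) - 929) = √((-25 - 21/2*52) - 929) = √((-25 - 546) - 929) = √(-571 - 929) = √(-1500) = 10*I*√15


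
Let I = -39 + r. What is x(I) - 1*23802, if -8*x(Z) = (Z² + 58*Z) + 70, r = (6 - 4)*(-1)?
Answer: -189789/8 ≈ -23724.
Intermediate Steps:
r = -2 (r = 2*(-1) = -2)
I = -41 (I = -39 - 2 = -41)
x(Z) = -35/4 - 29*Z/4 - Z²/8 (x(Z) = -((Z² + 58*Z) + 70)/8 = -(70 + Z² + 58*Z)/8 = -35/4 - 29*Z/4 - Z²/8)
x(I) - 1*23802 = (-35/4 - 29/4*(-41) - ⅛*(-41)²) - 1*23802 = (-35/4 + 1189/4 - ⅛*1681) - 23802 = (-35/4 + 1189/4 - 1681/8) - 23802 = 627/8 - 23802 = -189789/8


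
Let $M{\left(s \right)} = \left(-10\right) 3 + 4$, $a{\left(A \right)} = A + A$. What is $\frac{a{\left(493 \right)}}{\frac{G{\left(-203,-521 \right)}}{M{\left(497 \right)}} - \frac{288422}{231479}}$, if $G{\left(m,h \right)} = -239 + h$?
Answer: $\frac{1483548911}{42106267} \approx 35.233$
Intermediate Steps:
$a{\left(A \right)} = 2 A$
$M{\left(s \right)} = -26$ ($M{\left(s \right)} = -30 + 4 = -26$)
$\frac{a{\left(493 \right)}}{\frac{G{\left(-203,-521 \right)}}{M{\left(497 \right)}} - \frac{288422}{231479}} = \frac{2 \cdot 493}{\frac{-239 - 521}{-26} - \frac{288422}{231479}} = \frac{986}{\left(-760\right) \left(- \frac{1}{26}\right) - \frac{288422}{231479}} = \frac{986}{\frac{380}{13} - \frac{288422}{231479}} = \frac{986}{\frac{84212534}{3009227}} = 986 \cdot \frac{3009227}{84212534} = \frac{1483548911}{42106267}$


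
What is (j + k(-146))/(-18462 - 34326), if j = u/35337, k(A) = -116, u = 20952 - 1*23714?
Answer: 2050927/932684778 ≈ 0.0021989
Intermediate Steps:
u = -2762 (u = 20952 - 23714 = -2762)
j = -2762/35337 ≈ -0.078162
(j + k(-146))/(-18462 - 34326) = (-2762/35337 - 116)/(-18462 - 34326) = -4101854/35337/(-52788) = -4101854/35337*(-1/52788) = 2050927/932684778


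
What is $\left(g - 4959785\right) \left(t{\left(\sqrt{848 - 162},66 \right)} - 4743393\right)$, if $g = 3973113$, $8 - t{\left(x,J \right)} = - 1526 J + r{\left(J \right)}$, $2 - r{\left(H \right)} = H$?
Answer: $4580728360560$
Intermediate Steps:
$r{\left(H \right)} = 2 - H$
$t{\left(x,J \right)} = 6 + 1527 J$ ($t{\left(x,J \right)} = 8 - \left(- 1526 J - \left(-2 + J\right)\right) = 8 - \left(2 - 1527 J\right) = 8 + \left(-2 + 1527 J\right) = 6 + 1527 J$)
$\left(g - 4959785\right) \left(t{\left(\sqrt{848 - 162},66 \right)} - 4743393\right) = \left(3973113 - 4959785\right) \left(\left(6 + 1527 \cdot 66\right) - 4743393\right) = - 986672 \left(\left(6 + 100782\right) - 4743393\right) = - 986672 \left(100788 - 4743393\right) = \left(-986672\right) \left(-4642605\right) = 4580728360560$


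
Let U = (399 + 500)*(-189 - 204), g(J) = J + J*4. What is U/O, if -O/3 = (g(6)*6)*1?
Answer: 117769/180 ≈ 654.27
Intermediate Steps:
g(J) = 5*J (g(J) = J + 4*J = 5*J)
U = -353307 (U = 899*(-393) = -353307)
O = -540 (O = -3*(5*6)*6 = -3*30*6 = -540 ≈ -540.00)
U/O = -353307/(-540) = -1/540*(-353307) = 117769/180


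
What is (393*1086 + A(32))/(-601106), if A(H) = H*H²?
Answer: -229783/300553 ≈ -0.76453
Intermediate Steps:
A(H) = H³
(393*1086 + A(32))/(-601106) = (393*1086 + 32³)/(-601106) = (426798 + 32768)*(-1/601106) = 459566*(-1/601106) = -229783/300553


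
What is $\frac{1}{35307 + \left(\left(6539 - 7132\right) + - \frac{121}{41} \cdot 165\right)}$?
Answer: $\frac{41}{1403309} \approx 2.9217 \cdot 10^{-5}$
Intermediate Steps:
$\frac{1}{35307 + \left(\left(6539 - 7132\right) + - \frac{121}{41} \cdot 165\right)} = \frac{1}{35307 - \left(593 - \left(-121\right) \frac{1}{41} \cdot 165\right)} = \frac{1}{35307 - \frac{44278}{41}} = \frac{1}{\frac{1403309}{41}} = \frac{41}{1403309}$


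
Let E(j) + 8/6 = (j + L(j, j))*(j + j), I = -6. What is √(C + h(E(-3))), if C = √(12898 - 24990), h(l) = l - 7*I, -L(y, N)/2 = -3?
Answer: √(204 + 18*I*√3023)/3 ≈ 8.2141 + 6.6936*I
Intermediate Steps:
L(y, N) = 6 (L(y, N) = -2*(-3) = 6)
E(j) = -4/3 + 2*j*(6 + j) (E(j) = -4/3 + (j + 6)*(j + j) = -4/3 + (6 + j)*(2*j) = -4/3 + 2*j*(6 + j))
h(l) = 42 + l (h(l) = l - 7*(-6) = l + 42 = 42 + l)
C = 2*I*√3023 (C = √(-12092) = 2*I*√3023 ≈ 109.96*I)
√(C + h(E(-3))) = √(2*I*√3023 + (42 + (-4/3 + 2*(-3)² + 12*(-3)))) = √(2*I*√3023 + (42 + (-4/3 + 2*9 - 36))) = √(2*I*√3023 + (42 + (-4/3 + 18 - 36))) = √(2*I*√3023 + (42 - 58/3)) = √(2*I*√3023 + 68/3) = √(68/3 + 2*I*√3023)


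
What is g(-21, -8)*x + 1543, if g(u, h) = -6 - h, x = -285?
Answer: 973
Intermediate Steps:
g(-21, -8)*x + 1543 = (-6 - 1*(-8))*(-285) + 1543 = (-6 + 8)*(-285) + 1543 = 2*(-285) + 1543 = -570 + 1543 = 973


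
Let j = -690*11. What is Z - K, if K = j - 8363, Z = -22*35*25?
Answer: -3297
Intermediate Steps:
j = -7590
Z = -19250 (Z = -770*25 = -19250)
K = -15953 (K = -7590 - 8363 = -15953)
Z - K = -19250 - 1*(-15953) = -19250 + 15953 = -3297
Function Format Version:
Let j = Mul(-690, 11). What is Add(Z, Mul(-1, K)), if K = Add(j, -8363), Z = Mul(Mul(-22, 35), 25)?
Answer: -3297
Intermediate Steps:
j = -7590
Z = -19250 (Z = Mul(-770, 25) = -19250)
K = -15953 (K = Add(-7590, -8363) = -15953)
Add(Z, Mul(-1, K)) = Add(-19250, Mul(-1, -15953)) = Add(-19250, 15953) = -3297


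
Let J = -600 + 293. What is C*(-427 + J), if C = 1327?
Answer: -974018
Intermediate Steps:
J = -307
C*(-427 + J) = 1327*(-427 - 307) = 1327*(-734) = -974018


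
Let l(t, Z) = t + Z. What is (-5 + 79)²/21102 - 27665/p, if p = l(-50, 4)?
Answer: 292019363/485346 ≈ 601.67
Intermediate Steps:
l(t, Z) = Z + t
p = -46 (p = 4 - 50 = -46)
(-5 + 79)²/21102 - 27665/p = (-5 + 79)²/21102 - 27665/(-46) = 74²*(1/21102) - 27665*(-1/46) = 5476*(1/21102) + 27665/46 = 2738/10551 + 27665/46 = 292019363/485346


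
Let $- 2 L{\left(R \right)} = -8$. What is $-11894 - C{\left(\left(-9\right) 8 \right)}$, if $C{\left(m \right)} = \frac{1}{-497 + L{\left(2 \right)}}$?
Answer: $- \frac{5863741}{493} \approx -11894.0$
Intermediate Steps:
$L{\left(R \right)} = 4$ ($L{\left(R \right)} = \left(- \frac{1}{2}\right) \left(-8\right) = 4$)
$C{\left(m \right)} = - \frac{1}{493}$ ($C{\left(m \right)} = \frac{1}{-497 + 4} = \frac{1}{-493} = - \frac{1}{493}$)
$-11894 - C{\left(\left(-9\right) 8 \right)} = -11894 - - \frac{1}{493} = -11894 + \frac{1}{493} = - \frac{5863741}{493}$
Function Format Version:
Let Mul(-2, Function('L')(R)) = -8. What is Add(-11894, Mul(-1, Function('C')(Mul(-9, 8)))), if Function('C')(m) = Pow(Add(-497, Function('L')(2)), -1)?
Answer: Rational(-5863741, 493) ≈ -11894.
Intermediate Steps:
Function('L')(R) = 4 (Function('L')(R) = Mul(Rational(-1, 2), -8) = 4)
Function('C')(m) = Rational(-1, 493) (Function('C')(m) = Pow(Add(-497, 4), -1) = Pow(-493, -1) = Rational(-1, 493))
Add(-11894, Mul(-1, Function('C')(Mul(-9, 8)))) = Add(-11894, Mul(-1, Rational(-1, 493))) = Add(-11894, Rational(1, 493)) = Rational(-5863741, 493)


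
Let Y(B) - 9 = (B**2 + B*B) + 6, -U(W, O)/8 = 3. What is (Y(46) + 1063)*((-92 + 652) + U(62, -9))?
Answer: 2846160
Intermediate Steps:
U(W, O) = -24 (U(W, O) = -8*3 = -24)
Y(B) = 15 + 2*B**2 (Y(B) = 9 + ((B**2 + B*B) + 6) = 9 + ((B**2 + B**2) + 6) = 9 + (2*B**2 + 6) = 9 + (6 + 2*B**2) = 15 + 2*B**2)
(Y(46) + 1063)*((-92 + 652) + U(62, -9)) = ((15 + 2*46**2) + 1063)*((-92 + 652) - 24) = ((15 + 2*2116) + 1063)*(560 - 24) = ((15 + 4232) + 1063)*536 = (4247 + 1063)*536 = 5310*536 = 2846160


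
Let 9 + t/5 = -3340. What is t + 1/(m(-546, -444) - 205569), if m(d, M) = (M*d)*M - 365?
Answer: -1805817471551/107842190 ≈ -16745.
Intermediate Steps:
m(d, M) = -365 + d*M² (m(d, M) = d*M² - 365 = -365 + d*M²)
t = -16745 (t = -45 + 5*(-3340) = -45 - 16700 = -16745)
t + 1/(m(-546, -444) - 205569) = -16745 + 1/((-365 - 546*(-444)²) - 205569) = -16745 + 1/((-365 - 546*197136) - 205569) = -16745 + 1/((-365 - 107636256) - 205569) = -16745 + 1/(-107636621 - 205569) = -16745 + 1/(-107842190) = -16745 - 1/107842190 = -1805817471551/107842190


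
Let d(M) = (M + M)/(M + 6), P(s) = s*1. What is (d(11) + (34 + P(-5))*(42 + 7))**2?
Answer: 584624041/289 ≈ 2.0229e+6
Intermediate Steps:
P(s) = s
d(M) = 2*M/(6 + M) (d(M) = (2*M)/(6 + M) = 2*M/(6 + M))
(d(11) + (34 + P(-5))*(42 + 7))**2 = (2*11/(6 + 11) + (34 - 5)*(42 + 7))**2 = (2*11/17 + 29*49)**2 = (2*11*(1/17) + 1421)**2 = (22/17 + 1421)**2 = (24179/17)**2 = 584624041/289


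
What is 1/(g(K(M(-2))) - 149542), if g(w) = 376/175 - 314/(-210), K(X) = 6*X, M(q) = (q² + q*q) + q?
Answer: -525/78507637 ≈ -6.6872e-6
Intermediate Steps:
M(q) = q + 2*q² (M(q) = (q² + q²) + q = 2*q² + q = q + 2*q²)
g(w) = 1913/525 (g(w) = 376*(1/175) - 314*(-1/210) = 376/175 + 157/105 = 1913/525)
1/(g(K(M(-2))) - 149542) = 1/(1913/525 - 149542) = 1/(-78507637/525) = -525/78507637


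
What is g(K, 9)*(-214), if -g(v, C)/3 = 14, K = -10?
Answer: 8988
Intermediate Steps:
g(v, C) = -42 (g(v, C) = -3*14 = -42)
g(K, 9)*(-214) = -42*(-214) = 8988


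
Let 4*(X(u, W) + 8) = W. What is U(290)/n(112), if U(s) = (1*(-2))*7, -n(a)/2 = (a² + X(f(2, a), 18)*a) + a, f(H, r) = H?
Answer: 1/1752 ≈ 0.00057078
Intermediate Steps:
X(u, W) = -8 + W/4
n(a) = -2*a² + 5*a (n(a) = -2*((a² + (-8 + (¼)*18)*a) + a) = -2*((a² + (-8 + 9/2)*a) + a) = -2*((a² - 7*a/2) + a) = -2*(a² - 5*a/2) = -2*a² + 5*a)
U(s) = -14 (U(s) = -2*7 = -14)
U(290)/n(112) = -14*1/(112*(5 - 2*112)) = -14*1/(112*(5 - 224)) = -14/(112*(-219)) = -14/(-24528) = -14*(-1/24528) = 1/1752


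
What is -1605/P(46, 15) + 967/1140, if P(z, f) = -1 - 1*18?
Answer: 97267/1140 ≈ 85.322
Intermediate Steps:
P(z, f) = -19 (P(z, f) = -1 - 18 = -19)
-1605/P(46, 15) + 967/1140 = -1605/(-19) + 967/1140 = -1605*(-1/19) + 967*(1/1140) = 1605/19 + 967/1140 = 97267/1140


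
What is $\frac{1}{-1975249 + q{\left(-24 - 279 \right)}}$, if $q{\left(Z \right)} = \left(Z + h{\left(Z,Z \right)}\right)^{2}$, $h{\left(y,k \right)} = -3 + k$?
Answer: $- \frac{1}{1604368} \approx -6.233 \cdot 10^{-7}$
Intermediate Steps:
$q{\left(Z \right)} = \left(-3 + 2 Z\right)^{2}$ ($q{\left(Z \right)} = \left(Z + \left(-3 + Z\right)\right)^{2} = \left(-3 + 2 Z\right)^{2}$)
$\frac{1}{-1975249 + q{\left(-24 - 279 \right)}} = \frac{1}{-1975249 + \left(-3 + 2 \left(-24 - 279\right)\right)^{2}} = \frac{1}{-1975249 + \left(-3 + 2 \left(-303\right)\right)^{2}} = \frac{1}{-1975249 + \left(-3 - 606\right)^{2}} = \frac{1}{-1975249 + \left(-609\right)^{2}} = \frac{1}{-1975249 + 370881} = \frac{1}{-1604368} = - \frac{1}{1604368}$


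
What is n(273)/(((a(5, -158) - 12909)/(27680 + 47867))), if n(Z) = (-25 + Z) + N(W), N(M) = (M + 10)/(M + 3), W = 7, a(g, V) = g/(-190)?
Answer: -3584176321/2452715 ≈ -1461.3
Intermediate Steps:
a(g, V) = -g/190 (a(g, V) = g*(-1/190) = -g/190)
N(M) = (10 + M)/(3 + M)
n(Z) = -233/10 + Z (n(Z) = (-25 + Z) + (10 + 7)/(3 + 7) = (-25 + Z) + 17/10 = -233/10 + Z)
n(273)/(((a(5, -158) - 12909)/(27680 + 47867))) = (-233/10 + 273)/(((-1/190*5 - 12909)/(27680 + 47867))) = 2497/(10*(((-1/38 - 12909)/75547))) = 2497/(10*((-490543/38*1/75547))) = 2497/(10*(-490543/2870786)) = (2497/10)*(-2870786/490543) = -3584176321/2452715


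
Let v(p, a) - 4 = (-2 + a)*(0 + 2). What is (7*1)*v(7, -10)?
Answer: -140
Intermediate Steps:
v(p, a) = 2*a (v(p, a) = 4 + (-2 + a)*(0 + 2) = 4 + (-2 + a)*2 = 4 + (-4 + 2*a) = 2*a)
(7*1)*v(7, -10) = (7*1)*(2*(-10)) = 7*(-20) = -140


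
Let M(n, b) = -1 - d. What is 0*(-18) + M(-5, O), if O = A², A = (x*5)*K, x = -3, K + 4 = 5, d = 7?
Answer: -8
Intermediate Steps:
K = 1 (K = -4 + 5 = 1)
A = -15 (A = -3*5*1 = -15*1 = -15)
O = 225 (O = (-15)² = 225)
M(n, b) = -8 (M(n, b) = -1 - 1*7 = -1 - 7 = -8)
0*(-18) + M(-5, O) = 0*(-18) - 8 = 0 - 8 = -8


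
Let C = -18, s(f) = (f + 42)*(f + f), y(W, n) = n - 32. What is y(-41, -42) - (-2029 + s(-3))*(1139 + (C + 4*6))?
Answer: 2591061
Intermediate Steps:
y(W, n) = -32 + n
s(f) = 2*f*(42 + f) (s(f) = (42 + f)*(2*f) = 2*f*(42 + f))
y(-41, -42) - (-2029 + s(-3))*(1139 + (C + 4*6)) = (-32 - 42) - (-2029 + 2*(-3)*(42 - 3))*(1139 + (-18 + 4*6)) = -74 - (-2029 + 2*(-3)*39)*(1139 + (-18 + 24)) = -74 - (-2029 - 234)*(1139 + 6) = -74 - (-2263)*1145 = -74 - 1*(-2591135) = -74 + 2591135 = 2591061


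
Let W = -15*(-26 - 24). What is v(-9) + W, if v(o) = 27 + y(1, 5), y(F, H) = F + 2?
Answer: 780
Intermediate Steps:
W = 750 (W = -15*(-50) = 750)
y(F, H) = 2 + F
v(o) = 30 (v(o) = 27 + (2 + 1) = 27 + 3 = 30)
v(-9) + W = 30 + 750 = 780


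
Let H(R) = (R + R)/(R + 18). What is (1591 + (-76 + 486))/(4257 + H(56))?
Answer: 74037/157565 ≈ 0.46988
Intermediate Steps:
H(R) = 2*R/(18 + R) (H(R) = (2*R)/(18 + R) = 2*R/(18 + R))
(1591 + (-76 + 486))/(4257 + H(56)) = (1591 + (-76 + 486))/(4257 + 2*56/(18 + 56)) = (1591 + 410)/(4257 + 2*56/74) = 2001/(4257 + 2*56*(1/74)) = 2001/(4257 + 56/37) = 2001/(157565/37) = 2001*(37/157565) = 74037/157565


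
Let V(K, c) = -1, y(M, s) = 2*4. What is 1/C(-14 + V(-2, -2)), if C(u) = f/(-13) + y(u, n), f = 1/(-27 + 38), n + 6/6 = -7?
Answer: 143/1143 ≈ 0.12511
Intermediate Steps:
n = -8 (n = -1 - 7 = -8)
y(M, s) = 8
f = 1/11 ≈ 0.090909
C(u) = 1143/143 (C(u) = (1/11)/(-13) + 8 = (1/11)*(-1/13) + 8 = -1/143 + 8 = 1143/143)
1/C(-14 + V(-2, -2)) = 1/(1143/143) = 143/1143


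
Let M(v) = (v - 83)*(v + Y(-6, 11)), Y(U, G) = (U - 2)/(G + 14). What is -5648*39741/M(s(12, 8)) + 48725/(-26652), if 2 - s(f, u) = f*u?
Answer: -8309785955375/617979924 ≈ -13447.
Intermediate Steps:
Y(U, G) = (-2 + U)/(14 + G)
s(f, u) = 2 - f*u
M(v) = (-83 + v)*(-8/25 + v) (M(v) = (v - 83)*(v + (-2 - 6)/(14 + 11)) = (-83 + v)*(v - 8/25) = (-83 + v)*(-8/25 + v))
-5648*39741/M(s(12, 8)) + 48725/(-26652) = -5648*39741/(664/25 + (2 - 1*12*8)² - 2083*(2 - 1*12*8)/25) + 48725/(-26652) = -5648*39741/(664/25 + (2 - 96)² - 2083*(2 - 96)/25) + 48725*(-1/26652) = -5648*39741/(664/25 + (-94)² - 2083/25*(-94)) - 48725/26652 = -5648*39741/(664/25 + 8836 + 195802/25) - 48725/26652 = -5648/((417366/25)*(1/39741)) - 48725/26652 = -5648/139122/331175 - 48725/26652 = -5648*331175/139122 - 48725/26652 = -935238200/69561 - 48725/26652 = -8309785955375/617979924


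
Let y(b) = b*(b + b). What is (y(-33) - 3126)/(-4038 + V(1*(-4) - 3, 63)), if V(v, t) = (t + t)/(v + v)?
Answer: 316/1349 ≈ 0.23425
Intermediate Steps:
y(b) = 2*b**2 (y(b) = b*(2*b) = 2*b**2)
V(v, t) = t/v (V(v, t) = (2*t)/((2*v)) = (2*t)*(1/(2*v)) = t/v)
(y(-33) - 3126)/(-4038 + V(1*(-4) - 3, 63)) = (2*(-33)**2 - 3126)/(-4038 + 63/(1*(-4) - 3)) = (2*1089 - 3126)/(-4038 + 63/(-4 - 3)) = (2178 - 3126)/(-4038 + 63/(-7)) = -948/(-4038 + 63*(-1/7)) = -948/(-4038 - 9) = -948/(-4047) = -948*(-1/4047) = 316/1349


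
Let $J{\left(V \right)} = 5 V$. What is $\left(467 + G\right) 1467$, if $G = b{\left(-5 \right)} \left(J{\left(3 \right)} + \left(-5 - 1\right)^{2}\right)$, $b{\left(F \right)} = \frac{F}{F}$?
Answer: $759906$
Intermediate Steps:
$b{\left(F \right)} = 1$
$G = 51$ ($G = 1 \left(5 \cdot 3 + \left(-5 - 1\right)^{2}\right) = 1 \left(15 + \left(-6\right)^{2}\right) = 1 \left(15 + 36\right) = 1 \cdot 51 = 51$)
$\left(467 + G\right) 1467 = \left(467 + 51\right) 1467 = 518 \cdot 1467 = 759906$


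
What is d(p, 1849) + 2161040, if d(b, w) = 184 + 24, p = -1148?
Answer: 2161248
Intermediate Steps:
d(b, w) = 208
d(p, 1849) + 2161040 = 208 + 2161040 = 2161248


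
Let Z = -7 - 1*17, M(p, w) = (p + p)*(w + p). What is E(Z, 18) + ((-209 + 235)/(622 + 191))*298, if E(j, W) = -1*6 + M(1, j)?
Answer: -34528/813 ≈ -42.470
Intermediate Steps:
M(p, w) = 2*p*(p + w) (M(p, w) = (2*p)*(p + w) = 2*p*(p + w))
Z = -24 (Z = -7 - 17 = -24)
E(j, W) = -4 + 2*j (E(j, W) = -1*6 + 2*1*(1 + j) = -6 + (2 + 2*j) = -4 + 2*j)
E(Z, 18) + ((-209 + 235)/(622 + 191))*298 = (-4 + 2*(-24)) + ((-209 + 235)/(622 + 191))*298 = (-4 - 48) + (26/813)*298 = -52 + (26*(1/813))*298 = -52 + (26/813)*298 = -52 + 7748/813 = -34528/813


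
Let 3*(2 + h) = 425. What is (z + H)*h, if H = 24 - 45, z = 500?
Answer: 200701/3 ≈ 66900.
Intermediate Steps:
h = 419/3 (h = -2 + (⅓)*425 = -2 + 425/3 = 419/3 ≈ 139.67)
H = -21
(z + H)*h = (500 - 21)*(419/3) = 479*(419/3) = 200701/3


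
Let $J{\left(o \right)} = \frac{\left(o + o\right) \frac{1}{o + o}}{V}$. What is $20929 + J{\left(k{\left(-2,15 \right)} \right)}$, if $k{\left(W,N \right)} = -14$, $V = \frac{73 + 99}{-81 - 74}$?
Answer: $\frac{3599633}{172} \approx 20928.0$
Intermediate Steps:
$V = - \frac{172}{155}$ ($V = \frac{172}{-155} = 172 \left(- \frac{1}{155}\right) = - \frac{172}{155} \approx -1.1097$)
$J{\left(o \right)} = - \frac{155}{172}$ ($J{\left(o \right)} = \frac{\left(o + o\right) \frac{1}{o + o}}{- \frac{172}{155}} = \frac{2 o}{2 o} \left(- \frac{155}{172}\right) = 2 o \frac{1}{2 o} \left(- \frac{155}{172}\right) = 1 \left(- \frac{155}{172}\right) = - \frac{155}{172}$)
$20929 + J{\left(k{\left(-2,15 \right)} \right)} = 20929 - \frac{155}{172} = \frac{3599633}{172}$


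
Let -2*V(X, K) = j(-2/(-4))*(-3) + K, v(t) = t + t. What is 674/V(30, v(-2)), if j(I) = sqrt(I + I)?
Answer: 1348/7 ≈ 192.57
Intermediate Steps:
j(I) = sqrt(2)*sqrt(I) (j(I) = sqrt(2*I) = sqrt(2)*sqrt(I))
v(t) = 2*t
V(X, K) = 3/2 - K/2 (V(X, K) = -((sqrt(2)*sqrt(-2/(-4)))*(-3) + K)/2 = -((sqrt(2)*sqrt(-2*(-1/4)))*(-3) + K)/2 = -((sqrt(2)*sqrt(1/2))*(-3) + K)/2 = -((sqrt(2)*(sqrt(2)/2))*(-3) + K)/2 = -(1*(-3) + K)/2 = -(-3 + K)/2 = 3/2 - K/2)
674/V(30, v(-2)) = 674/(3/2 - (-2)) = 674/(3/2 - 1/2*(-4)) = 674/(3/2 + 2) = 674/(7/2) = 674*(2/7) = 1348/7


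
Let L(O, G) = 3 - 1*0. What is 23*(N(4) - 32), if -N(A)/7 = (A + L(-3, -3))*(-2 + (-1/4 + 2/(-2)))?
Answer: 11707/4 ≈ 2926.8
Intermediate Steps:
L(O, G) = 3 (L(O, G) = 3 + 0 = 3)
N(A) = 273/4 + 91*A/4 (N(A) = -7*(A + 3)*(-2 + (-1/4 + 2/(-2))) = -7*(3 + A)*(-2 + (-1*¼ + 2*(-½))) = -7*(3 + A)*(-2 + (-¼ - 1)) = -7*(3 + A)*(-2 - 5/4) = -7*(3 + A)*(-13)/4 = -7*(-39/4 - 13*A/4) = 273/4 + 91*A/4)
23*(N(4) - 32) = 23*((273/4 + (91/4)*4) - 32) = 23*((273/4 + 91) - 32) = 23*(637/4 - 32) = 23*(509/4) = 11707/4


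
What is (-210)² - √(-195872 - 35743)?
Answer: 44100 - 3*I*√25735 ≈ 44100.0 - 481.26*I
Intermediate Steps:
(-210)² - √(-195872 - 35743) = 44100 - √(-231615) = 44100 - 3*I*√25735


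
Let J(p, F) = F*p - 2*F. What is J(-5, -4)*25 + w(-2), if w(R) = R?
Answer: 698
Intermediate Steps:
J(p, F) = -2*F + F*p
J(-5, -4)*25 + w(-2) = -4*(-2 - 5)*25 - 2 = -4*(-7)*25 - 2 = 28*25 - 2 = 700 - 2 = 698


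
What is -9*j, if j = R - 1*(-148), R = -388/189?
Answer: -27584/21 ≈ -1313.5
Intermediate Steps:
R = -388/189 (R = -388*1/189 = -388/189 ≈ -2.0529)
j = 27584/189 (j = -388/189 - 1*(-148) = -388/189 + 148 = 27584/189 ≈ 145.95)
-9*j = -9*27584/189 = -27584/21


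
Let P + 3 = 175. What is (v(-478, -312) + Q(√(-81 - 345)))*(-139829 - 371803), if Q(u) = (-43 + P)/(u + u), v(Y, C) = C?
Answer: 159629184 + 5500044*I*√426/71 ≈ 1.5963e+8 + 1.5989e+6*I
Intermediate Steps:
P = 172 (P = -3 + 175 = 172)
Q(u) = 129/(2*u) (Q(u) = (-43 + 172)/(u + u) = 129/((2*u)) = 129*(1/(2*u)) = 129/(2*u))
(v(-478, -312) + Q(√(-81 - 345)))*(-139829 - 371803) = (-312 + 129/(2*(√(-81 - 345))))*(-139829 - 371803) = (-312 + 129/(2*(√(-426))))*(-511632) = (-312 + 129/(2*((I*√426))))*(-511632) = (-312 + 129*(-I*√426/426)/2)*(-511632) = (-312 - 43*I*√426/284)*(-511632) = 159629184 + 5500044*I*√426/71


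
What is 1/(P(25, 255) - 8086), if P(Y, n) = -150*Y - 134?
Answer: -1/11970 ≈ -8.3542e-5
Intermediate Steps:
P(Y, n) = -134 - 150*Y
1/(P(25, 255) - 8086) = 1/((-134 - 150*25) - 8086) = 1/((-134 - 3750) - 8086) = 1/(-3884 - 8086) = 1/(-11970) = -1/11970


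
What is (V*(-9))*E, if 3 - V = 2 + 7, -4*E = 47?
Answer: -1269/2 ≈ -634.50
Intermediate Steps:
E = -47/4 (E = -1/4*47 = -47/4 ≈ -11.750)
V = -6 (V = 3 - (2 + 7) = 3 - 1*9 = 3 - 9 = -6)
(V*(-9))*E = -6*(-9)*(-47/4) = 54*(-47/4) = -1269/2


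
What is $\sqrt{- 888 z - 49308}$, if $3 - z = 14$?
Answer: $2 i \sqrt{9885} \approx 198.85 i$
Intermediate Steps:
$z = -11$ ($z = 3 - 14 = -11$)
$\sqrt{- 888 z - 49308} = \sqrt{\left(-888\right) \left(-11\right) - 49308} = \sqrt{9768 - 49308} = \sqrt{-39540} = 2 i \sqrt{9885}$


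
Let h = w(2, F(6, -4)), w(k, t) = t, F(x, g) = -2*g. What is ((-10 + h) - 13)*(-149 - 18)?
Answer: 2505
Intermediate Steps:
h = 8 (h = -2*(-4) = 8)
((-10 + h) - 13)*(-149 - 18) = ((-10 + 8) - 13)*(-149 - 18) = (-2 - 13)*(-167) = -15*(-167) = 2505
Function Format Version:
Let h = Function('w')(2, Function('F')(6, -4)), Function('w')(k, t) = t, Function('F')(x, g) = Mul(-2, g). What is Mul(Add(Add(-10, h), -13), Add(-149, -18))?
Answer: 2505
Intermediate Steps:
h = 8 (h = Mul(-2, -4) = 8)
Mul(Add(Add(-10, h), -13), Add(-149, -18)) = Mul(Add(Add(-10, 8), -13), Add(-149, -18)) = Mul(Add(-2, -13), -167) = Mul(-15, -167) = 2505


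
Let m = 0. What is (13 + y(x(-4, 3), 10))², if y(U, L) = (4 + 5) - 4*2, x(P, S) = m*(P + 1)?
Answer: 196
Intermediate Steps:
x(P, S) = 0 (x(P, S) = 0*(P + 1) = 0*(1 + P) = 0)
y(U, L) = 1 (y(U, L) = 9 - 8 = 1)
(13 + y(x(-4, 3), 10))² = (13 + 1)² = 14² = 196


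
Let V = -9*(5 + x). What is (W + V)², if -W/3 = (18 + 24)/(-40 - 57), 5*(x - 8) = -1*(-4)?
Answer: 3552994449/235225 ≈ 15105.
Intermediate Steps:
x = 44/5 (x = 8 + (-1*(-4))/5 = 8 + (⅕)*4 = 8 + ⅘ = 44/5 ≈ 8.8000)
W = 126/97 (W = -3*(18 + 24)/(-40 - 57) = -126/(-97) = -126*(-1)/97 = -3*(-42/97) = 126/97 ≈ 1.2990)
V = -621/5 (V = -9*(5 + 44/5) = -9*69/5 = -621/5 ≈ -124.20)
(W + V)² = (126/97 - 621/5)² = (-59607/485)² = 3552994449/235225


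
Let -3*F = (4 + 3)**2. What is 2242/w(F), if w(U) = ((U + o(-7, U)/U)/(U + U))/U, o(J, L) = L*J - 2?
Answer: -131884529/2559 ≈ -51538.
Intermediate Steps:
F = -49/3 (F = -(4 + 3)**2/3 = -1/3*7**2 = -1/3*49 = -49/3 ≈ -16.333)
o(J, L) = -2 + J*L (o(J, L) = J*L - 2 = -2 + J*L)
w(U) = (U + (-2 - 7*U)/U)/(2*U**2) (w(U) = ((U + (-2 - 7*U)/U)/(U + U))/U = ((U + (-2 - 7*U)/U)/((2*U)))/U = ((U + (-2 - 7*U)/U)*(1/(2*U)))/U = ((U + (-2 - 7*U)/U)/(2*U))/U = (U + (-2 - 7*U)/U)/(2*U**2))
2242/w(F) = 2242/(((-2 + (-49/3)**2 - 7*(-49/3))/(2*(-49/3)**3))) = 2242/(((1/2)*(-27/117649)*(-2 + 2401/9 + 343/3))) = 2242/(((1/2)*(-27/117649)*(3412/9))) = 2242/(-5118/117649) = 2242*(-117649/5118) = -131884529/2559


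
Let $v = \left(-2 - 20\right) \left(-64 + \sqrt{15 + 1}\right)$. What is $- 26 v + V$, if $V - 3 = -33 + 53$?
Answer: $-34297$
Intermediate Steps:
$V = 23$ ($V = 3 + \left(-33 + 53\right) = 3 + 20 = 23$)
$v = 1320$ ($v = - 22 \left(-64 + \sqrt{16}\right) = - 22 \left(-64 + 4\right) = \left(-22\right) \left(-60\right) = 1320$)
$- 26 v + V = \left(-26\right) 1320 + 23 = -34320 + 23 = -34297$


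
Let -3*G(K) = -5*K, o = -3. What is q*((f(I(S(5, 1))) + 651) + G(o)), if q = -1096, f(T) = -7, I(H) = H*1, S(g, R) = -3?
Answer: -700344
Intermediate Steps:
I(H) = H
G(K) = 5*K/3 (G(K) = -(-5)*K/3 = 5*K/3)
q*((f(I(S(5, 1))) + 651) + G(o)) = -1096*((-7 + 651) + (5/3)*(-3)) = -1096*(644 - 5) = -1096*639 = -700344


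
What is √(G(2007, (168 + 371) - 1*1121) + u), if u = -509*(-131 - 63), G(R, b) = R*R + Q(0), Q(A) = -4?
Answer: √4126791 ≈ 2031.5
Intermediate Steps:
G(R, b) = -4 + R² (G(R, b) = R*R - 4 = R² - 4 = -4 + R²)
u = 98746 (u = -509*(-194) = 98746)
√(G(2007, (168 + 371) - 1*1121) + u) = √((-4 + 2007²) + 98746) = √((-4 + 4028049) + 98746) = √(4028045 + 98746) = √4126791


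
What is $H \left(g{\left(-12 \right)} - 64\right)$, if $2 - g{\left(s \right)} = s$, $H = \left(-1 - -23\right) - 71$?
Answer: $2450$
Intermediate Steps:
$H = -49$ ($H = \left(-1 + 23\right) - 71 = 22 - 71 = -49$)
$g{\left(s \right)} = 2 - s$
$H \left(g{\left(-12 \right)} - 64\right) = - 49 \left(\left(2 - -12\right) - 64\right) = - 49 \left(\left(2 + 12\right) - 64\right) = - 49 \left(14 - 64\right) = \left(-49\right) \left(-50\right) = 2450$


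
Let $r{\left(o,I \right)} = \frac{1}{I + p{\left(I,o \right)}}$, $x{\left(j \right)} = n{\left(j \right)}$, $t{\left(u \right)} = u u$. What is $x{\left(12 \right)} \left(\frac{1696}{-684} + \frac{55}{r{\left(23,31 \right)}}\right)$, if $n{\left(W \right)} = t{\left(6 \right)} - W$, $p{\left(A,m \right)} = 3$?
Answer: $\frac{2554768}{57} \approx 44821.0$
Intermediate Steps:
$t{\left(u \right)} = u^{2}$
$n{\left(W \right)} = 36 - W$ ($n{\left(W \right)} = 6^{2} - W = 36 - W$)
$x{\left(j \right)} = 36 - j$
$r{\left(o,I \right)} = \frac{1}{3 + I}$ ($r{\left(o,I \right)} = \frac{1}{I + 3} = \frac{1}{3 + I}$)
$x{\left(12 \right)} \left(\frac{1696}{-684} + \frac{55}{r{\left(23,31 \right)}}\right) = \left(36 - 12\right) \left(\frac{1696}{-684} + \frac{55}{\frac{1}{3 + 31}}\right) = \left(36 - 12\right) \left(1696 \left(- \frac{1}{684}\right) + \frac{55}{\frac{1}{34}}\right) = 24 \left(- \frac{424}{171} + 55 \frac{1}{\frac{1}{34}}\right) = 24 \left(- \frac{424}{171} + 55 \cdot 34\right) = 24 \left(- \frac{424}{171} + 1870\right) = 24 \cdot \frac{319346}{171} = \frac{2554768}{57}$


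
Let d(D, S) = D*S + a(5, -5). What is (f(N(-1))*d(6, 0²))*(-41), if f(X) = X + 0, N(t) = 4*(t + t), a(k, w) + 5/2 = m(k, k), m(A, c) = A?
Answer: 820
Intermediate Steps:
a(k, w) = -5/2 + k
N(t) = 8*t (N(t) = 4*(2*t) = 8*t)
f(X) = X
d(D, S) = 5/2 + D*S (d(D, S) = D*S + (-5/2 + 5) = D*S + 5/2 = 5/2 + D*S)
(f(N(-1))*d(6, 0²))*(-41) = ((8*(-1))*(5/2 + 6*0²))*(-41) = -8*(5/2 + 6*0)*(-41) = -8*(5/2 + 0)*(-41) = -8*5/2*(-41) = -20*(-41) = 820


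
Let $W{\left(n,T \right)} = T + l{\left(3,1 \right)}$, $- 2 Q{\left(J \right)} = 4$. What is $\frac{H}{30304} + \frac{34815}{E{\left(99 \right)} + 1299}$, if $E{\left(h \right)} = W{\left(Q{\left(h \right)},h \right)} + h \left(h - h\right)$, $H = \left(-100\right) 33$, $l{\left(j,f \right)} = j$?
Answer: $\frac{87534205}{3537992} \approx 24.741$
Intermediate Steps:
$Q{\left(J \right)} = -2$ ($Q{\left(J \right)} = \left(- \frac{1}{2}\right) 4 = -2$)
$W{\left(n,T \right)} = 3 + T$ ($W{\left(n,T \right)} = T + 3 = 3 + T$)
$H = -3300$
$E{\left(h \right)} = 3 + h$ ($E{\left(h \right)} = \left(3 + h\right) + h \left(h - h\right) = \left(3 + h\right) + h 0 = \left(3 + h\right) + 0 = 3 + h$)
$\frac{H}{30304} + \frac{34815}{E{\left(99 \right)} + 1299} = - \frac{3300}{30304} + \frac{34815}{\left(3 + 99\right) + 1299} = \left(-3300\right) \frac{1}{30304} + \frac{34815}{102 + 1299} = - \frac{825}{7576} + \frac{34815}{1401} = - \frac{825}{7576} + 34815 \cdot \frac{1}{1401} = - \frac{825}{7576} + \frac{11605}{467} = \frac{87534205}{3537992}$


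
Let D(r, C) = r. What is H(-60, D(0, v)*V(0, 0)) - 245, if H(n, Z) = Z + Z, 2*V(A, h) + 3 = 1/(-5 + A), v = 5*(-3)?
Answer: -245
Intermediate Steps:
v = -15
V(A, h) = -3/2 + 1/(2*(-5 + A))
H(n, Z) = 2*Z
H(-60, D(0, v)*V(0, 0)) - 245 = 2*(0*((16 - 3*0)/(2*(-5 + 0)))) - 245 = 2*(0*((½)*(16 + 0)/(-5))) - 245 = 2*(0*((½)*(-⅕)*16)) - 245 = 2*(0*(-8/5)) - 245 = 2*0 - 245 = 0 - 245 = -245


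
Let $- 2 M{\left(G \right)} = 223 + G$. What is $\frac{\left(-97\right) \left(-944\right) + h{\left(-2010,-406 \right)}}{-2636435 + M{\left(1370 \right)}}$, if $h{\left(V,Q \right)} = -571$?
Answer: $- \frac{181994}{5274463} \approx -0.034505$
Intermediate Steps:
$M{\left(G \right)} = - \frac{223}{2} - \frac{G}{2}$ ($M{\left(G \right)} = - \frac{223 + G}{2} = - \frac{223}{2} - \frac{G}{2}$)
$\frac{\left(-97\right) \left(-944\right) + h{\left(-2010,-406 \right)}}{-2636435 + M{\left(1370 \right)}} = \frac{\left(-97\right) \left(-944\right) - 571}{-2636435 - \frac{1593}{2}} = \frac{91568 - 571}{-2636435 - \frac{1593}{2}} = \frac{90997}{-2636435 - \frac{1593}{2}} = \frac{90997}{- \frac{5274463}{2}} = 90997 \left(- \frac{2}{5274463}\right) = - \frac{181994}{5274463}$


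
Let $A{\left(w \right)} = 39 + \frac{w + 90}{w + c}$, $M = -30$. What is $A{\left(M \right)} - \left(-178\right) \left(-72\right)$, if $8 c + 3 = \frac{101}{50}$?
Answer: $- \frac{153974073}{12049} \approx -12779.0$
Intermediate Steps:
$c = - \frac{49}{400}$ ($c = - \frac{3}{8} + \frac{101 \cdot \frac{1}{50}}{8} = - \frac{3}{8} + \frac{1}{8} \cdot \frac{101}{50} = - \frac{3}{8} + \frac{101}{400} = - \frac{49}{400} \approx -0.1225$)
$A{\left(w \right)} = 39 + \frac{90 + w}{- \frac{49}{400} + w}$ ($A{\left(w \right)} = 39 + \frac{w + 90}{w - \frac{49}{400}} = 39 + \frac{90 + w}{- \frac{49}{400} + w}$)
$A{\left(M \right)} - \left(-178\right) \left(-72\right) = \frac{34089 + 16000 \left(-30\right)}{-49 + 400 \left(-30\right)} - \left(-178\right) \left(-72\right) = \frac{34089 - 480000}{-49 - 12000} - 12816 = \frac{1}{-12049} \left(-445911\right) - 12816 = \left(- \frac{1}{12049}\right) \left(-445911\right) - 12816 = \frac{445911}{12049} - 12816 = - \frac{153974073}{12049}$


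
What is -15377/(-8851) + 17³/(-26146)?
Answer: 21091887/13612838 ≈ 1.5494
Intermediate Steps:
-15377/(-8851) + 17³/(-26146) = -15377*(-1/8851) + 4913*(-1/26146) = 15377/8851 - 289/1538 = 21091887/13612838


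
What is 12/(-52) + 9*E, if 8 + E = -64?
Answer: -8427/13 ≈ -648.23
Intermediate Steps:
E = -72 (E = -8 - 64 = -72)
12/(-52) + 9*E = 12/(-52) + 9*(-72) = 12*(-1/52) - 648 = -3/13 - 648 = -8427/13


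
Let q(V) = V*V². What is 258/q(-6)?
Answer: -43/36 ≈ -1.1944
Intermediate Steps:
q(V) = V³
258/q(-6) = 258/((-6)³) = 258/(-216) = 258*(-1/216) = -43/36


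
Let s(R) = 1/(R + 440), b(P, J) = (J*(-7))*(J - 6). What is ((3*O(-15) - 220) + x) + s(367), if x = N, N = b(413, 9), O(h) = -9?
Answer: -351851/807 ≈ -436.00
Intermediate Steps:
b(P, J) = -7*J*(-6 + J) (b(P, J) = (-7*J)*(-6 + J) = -7*J*(-6 + J))
N = -189 (N = 7*9*(6 - 1*9) = 7*9*(6 - 9) = 7*9*(-3) = -189)
s(R) = 1/(440 + R)
x = -189
((3*O(-15) - 220) + x) + s(367) = ((3*(-9) - 220) - 189) + 1/(440 + 367) = ((-27 - 220) - 189) + 1/807 = (-247 - 189) + 1/807 = -436 + 1/807 = -351851/807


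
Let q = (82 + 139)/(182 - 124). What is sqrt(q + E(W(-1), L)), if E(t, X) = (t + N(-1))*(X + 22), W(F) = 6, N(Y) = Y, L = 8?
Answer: sqrt(517418)/58 ≈ 12.402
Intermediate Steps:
E(t, X) = (-1 + t)*(22 + X) (E(t, X) = (t - 1)*(X + 22) = (-1 + t)*(22 + X))
q = 221/58 ≈ 3.8103
sqrt(q + E(W(-1), L)) = sqrt(221/58 + (-22 - 1*8 + 22*6 + 8*6)) = sqrt(221/58 + (-22 - 8 + 132 + 48)) = sqrt(221/58 + 150) = sqrt(8921/58) = sqrt(517418)/58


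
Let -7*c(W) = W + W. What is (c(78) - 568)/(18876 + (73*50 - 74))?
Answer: -1033/39291 ≈ -0.026291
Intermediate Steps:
c(W) = -2*W/7 (c(W) = -(W + W)/7 = -2*W/7)
(c(78) - 568)/(18876 + (73*50 - 74)) = (-2/7*78 - 568)/(18876 + (73*50 - 74)) = (-156/7 - 568)/(18876 + (3650 - 74)) = -4132/(7*(18876 + 3576)) = -4132/7/22452 = -4132/7*1/22452 = -1033/39291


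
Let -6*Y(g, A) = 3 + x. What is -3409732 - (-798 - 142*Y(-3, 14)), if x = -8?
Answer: -10226447/3 ≈ -3.4088e+6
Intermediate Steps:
Y(g, A) = ⅚ (Y(g, A) = -(3 - 8)/6 = -⅙*(-5) = ⅚)
-3409732 - (-798 - 142*Y(-3, 14)) = -3409732 - (-798 - 142*⅚) = -3409732 - (-798 - 355/3) = -3409732 - 1*(-2749/3) = -3409732 + 2749/3 = -10226447/3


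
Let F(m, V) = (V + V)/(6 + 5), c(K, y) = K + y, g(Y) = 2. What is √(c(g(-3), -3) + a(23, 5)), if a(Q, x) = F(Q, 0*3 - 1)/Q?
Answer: I*√64515/253 ≈ 1.0039*I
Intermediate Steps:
F(m, V) = 2*V/11 (F(m, V) = (2*V)/11 = (2*V)*(1/11) = 2*V/11)
a(Q, x) = -2/(11*Q) (a(Q, x) = (2*(0*3 - 1)/11)/Q = (2*(0 - 1)/11)/Q = ((2/11)*(-1))/Q = -2/(11*Q))
√(c(g(-3), -3) + a(23, 5)) = √((2 - 3) - 2/11/23) = √(-1 - 2/11*1/23) = √(-1 - 2/253) = √(-255/253) = I*√64515/253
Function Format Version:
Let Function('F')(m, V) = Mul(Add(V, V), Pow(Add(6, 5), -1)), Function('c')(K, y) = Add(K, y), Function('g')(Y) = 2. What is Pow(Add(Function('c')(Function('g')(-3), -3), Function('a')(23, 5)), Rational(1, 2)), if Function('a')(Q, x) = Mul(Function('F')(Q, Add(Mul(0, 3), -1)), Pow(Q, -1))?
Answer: Mul(Rational(1, 253), I, Pow(64515, Rational(1, 2))) ≈ Mul(1.0039, I)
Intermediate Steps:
Function('F')(m, V) = Mul(Rational(2, 11), V) (Function('F')(m, V) = Mul(Mul(2, V), Pow(11, -1)) = Mul(Mul(2, V), Rational(1, 11)) = Mul(Rational(2, 11), V))
Function('a')(Q, x) = Mul(Rational(-2, 11), Pow(Q, -1)) (Function('a')(Q, x) = Mul(Mul(Rational(2, 11), Add(Mul(0, 3), -1)), Pow(Q, -1)) = Mul(Mul(Rational(2, 11), Add(0, -1)), Pow(Q, -1)) = Mul(Mul(Rational(2, 11), -1), Pow(Q, -1)) = Mul(Rational(-2, 11), Pow(Q, -1)))
Pow(Add(Function('c')(Function('g')(-3), -3), Function('a')(23, 5)), Rational(1, 2)) = Pow(Add(Add(2, -3), Mul(Rational(-2, 11), Pow(23, -1))), Rational(1, 2)) = Pow(Add(-1, Mul(Rational(-2, 11), Rational(1, 23))), Rational(1, 2)) = Pow(Add(-1, Rational(-2, 253)), Rational(1, 2)) = Pow(Rational(-255, 253), Rational(1, 2)) = Mul(Rational(1, 253), I, Pow(64515, Rational(1, 2)))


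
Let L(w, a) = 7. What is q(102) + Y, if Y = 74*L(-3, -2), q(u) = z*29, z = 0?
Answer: 518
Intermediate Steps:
q(u) = 0 (q(u) = 0*29 = 0)
Y = 518 (Y = 74*7 = 518)
q(102) + Y = 0 + 518 = 518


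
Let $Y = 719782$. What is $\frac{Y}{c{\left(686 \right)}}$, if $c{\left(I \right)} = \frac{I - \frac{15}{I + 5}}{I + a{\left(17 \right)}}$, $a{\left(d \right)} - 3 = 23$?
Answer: $\frac{354126985744}{474011} \approx 7.4709 \cdot 10^{5}$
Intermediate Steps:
$a{\left(d \right)} = 26$ ($a{\left(d \right)} = 3 + 23 = 26$)
$c{\left(I \right)} = \frac{I - \frac{15}{5 + I}}{26 + I}$ ($c{\left(I \right)} = \frac{I - \frac{15}{I + 5}}{I + 26} = \frac{I - \frac{15}{5 + I}}{26 + I}$)
$\frac{Y}{c{\left(686 \right)}} = \frac{719782}{\frac{1}{130 + 686^{2} + 31 \cdot 686} \left(-15 + 686^{2} + 5 \cdot 686\right)} = \frac{719782}{\frac{1}{130 + 470596 + 21266} \left(-15 + 470596 + 3430\right)} = \frac{719782}{\frac{1}{491992} \cdot 474011} = \frac{719782}{\frac{474011}{491992}} = 719782 \cdot \frac{491992}{474011} = \frac{354126985744}{474011}$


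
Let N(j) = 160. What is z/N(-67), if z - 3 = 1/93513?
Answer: 14027/748104 ≈ 0.018750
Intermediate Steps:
z = 280540/93513 (z = 3 + 1/93513 = 280540/93513 ≈ 3.0000)
z/N(-67) = (280540/93513)/160 = (280540/93513)*(1/160) = 14027/748104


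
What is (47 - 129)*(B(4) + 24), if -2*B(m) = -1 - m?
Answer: -2173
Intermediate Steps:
B(m) = 1/2 + m/2 (B(m) = -(-1 - m)/2 = 1/2 + m/2)
(47 - 129)*(B(4) + 24) = (47 - 129)*((1/2 + (1/2)*4) + 24) = -82*((1/2 + 2) + 24) = -82*(5/2 + 24) = -82*53/2 = -2173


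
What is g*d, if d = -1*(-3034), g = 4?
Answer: 12136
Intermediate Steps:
d = 3034
g*d = 4*3034 = 12136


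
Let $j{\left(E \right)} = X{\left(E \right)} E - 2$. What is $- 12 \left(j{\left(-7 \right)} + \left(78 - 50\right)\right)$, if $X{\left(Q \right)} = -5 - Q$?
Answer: $-144$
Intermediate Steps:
$j{\left(E \right)} = -2 + E \left(-5 - E\right)$ ($j{\left(E \right)} = \left(-5 - E\right) E - 2 = E \left(-5 - E\right) - 2 = -2 + E \left(-5 - E\right)$)
$- 12 \left(j{\left(-7 \right)} + \left(78 - 50\right)\right) = - 12 \left(\left(-2 - - 7 \left(5 - 7\right)\right) + \left(78 - 50\right)\right) = - 12 \left(\left(-2 - \left(-7\right) \left(-2\right)\right) + 28\right) = - 12 \left(\left(-2 - 14\right) + 28\right) = - 12 \left(-16 + 28\right) = \left(-12\right) 12 = -144$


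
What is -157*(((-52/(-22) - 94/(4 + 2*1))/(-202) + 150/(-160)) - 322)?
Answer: 2703241543/53328 ≈ 50691.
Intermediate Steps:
-157*(((-52/(-22) - 94/(4 + 2*1))/(-202) + 150/(-160)) - 322) = -157*(((-52*(-1/22) - 94/(4 + 2))*(-1/202) + 150*(-1/160)) - 322) = -157*(((26/11 - 94/6)*(-1/202) - 15/16) - 322) = -157*(((26/11 - 94*1/6)*(-1/202) - 15/16) - 322) = -157*(((26/11 - 47/3)*(-1/202) - 15/16) - 322) = -157*((-439/33*(-1/202) - 15/16) - 322) = -157*((439/6666 - 15/16) - 322) = -157*(-46483/53328 - 322) = -157*(-17218099/53328) = 2703241543/53328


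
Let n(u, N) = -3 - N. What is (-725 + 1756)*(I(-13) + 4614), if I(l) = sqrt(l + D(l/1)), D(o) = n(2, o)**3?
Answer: 4757034 + 1031*sqrt(987) ≈ 4.7894e+6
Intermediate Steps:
D(o) = (-3 - o)**3
I(l) = sqrt(l - (3 + l)**3) (I(l) = sqrt(l - (3 + l/1)**3) = sqrt(l - (3 + l*1)**3) = sqrt(l - (3 + l)**3))
(-725 + 1756)*(I(-13) + 4614) = (-725 + 1756)*(sqrt(-13 - (3 - 13)**3) + 4614) = 1031*(sqrt(-13 - 1*(-10)**3) + 4614) = 1031*(sqrt(-13 - 1*(-1000)) + 4614) = 1031*(sqrt(-13 + 1000) + 4614) = 1031*(sqrt(987) + 4614) = 1031*(4614 + sqrt(987)) = 4757034 + 1031*sqrt(987)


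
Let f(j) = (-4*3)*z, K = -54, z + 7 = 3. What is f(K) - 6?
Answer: 42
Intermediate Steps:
z = -4 (z = -7 + 3 = -4)
f(j) = 48 (f(j) = -4*3*(-4) = -12*(-4) = 48)
f(K) - 6 = 48 - 6 = 42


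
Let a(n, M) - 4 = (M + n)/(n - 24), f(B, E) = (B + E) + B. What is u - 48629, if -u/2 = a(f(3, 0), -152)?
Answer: -437879/9 ≈ -48653.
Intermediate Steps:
f(B, E) = E + 2*B
a(n, M) = 4 + (M + n)/(-24 + n) (a(n, M) = 4 + (M + n)/(n - 24) = 4 + (M + n)/(-24 + n))
u = -218/9 (u = -2*(-96 - 152 + 5*(0 + 2*3))/(-24 + (0 + 2*3)) = -2*(-96 - 152 + 5*(0 + 6))/(-24 + (0 + 6)) = -2*(-96 - 152 + 5*6)/(-24 + 6) = -2*(-96 - 152 + 30)/(-18) = -(-1)*(-218)/9 = -2*109/9 = -218/9 ≈ -24.222)
u - 48629 = -218/9 - 48629 = -437879/9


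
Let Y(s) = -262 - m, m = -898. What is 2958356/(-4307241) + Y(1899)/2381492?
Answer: -1760640435469/2564414995893 ≈ -0.68657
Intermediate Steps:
Y(s) = 636 (Y(s) = -262 - 1*(-898) = -262 + 898 = 636)
2958356/(-4307241) + Y(1899)/2381492 = 2958356/(-4307241) + 636/2381492 = 2958356*(-1/4307241) + 636*(1/2381492) = -2958356/4307241 + 159/595373 = -1760640435469/2564414995893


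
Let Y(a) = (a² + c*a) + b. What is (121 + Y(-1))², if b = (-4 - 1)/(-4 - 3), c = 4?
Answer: 690561/49 ≈ 14093.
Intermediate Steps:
b = 5/7 (b = -5/(-7) = -5*(-⅐) = 5/7 ≈ 0.71429)
Y(a) = 5/7 + a² + 4*a (Y(a) = (a² + 4*a) + 5/7 = 5/7 + a² + 4*a)
(121 + Y(-1))² = (121 + (5/7 + (-1)² + 4*(-1)))² = (121 + (5/7 + 1 - 4))² = (121 - 16/7)² = (831/7)² = 690561/49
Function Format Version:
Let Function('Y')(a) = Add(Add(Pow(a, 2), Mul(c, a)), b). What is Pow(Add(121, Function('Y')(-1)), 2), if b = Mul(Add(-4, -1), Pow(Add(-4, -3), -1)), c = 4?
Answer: Rational(690561, 49) ≈ 14093.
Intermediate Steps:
b = Rational(5, 7) (b = Mul(-5, Pow(-7, -1)) = Mul(-5, Rational(-1, 7)) = Rational(5, 7) ≈ 0.71429)
Function('Y')(a) = Add(Rational(5, 7), Pow(a, 2), Mul(4, a)) (Function('Y')(a) = Add(Add(Pow(a, 2), Mul(4, a)), Rational(5, 7)) = Add(Rational(5, 7), Pow(a, 2), Mul(4, a)))
Pow(Add(121, Function('Y')(-1)), 2) = Pow(Add(121, Add(Rational(5, 7), Pow(-1, 2), Mul(4, -1))), 2) = Pow(Add(121, Add(Rational(5, 7), 1, -4)), 2) = Pow(Add(121, Rational(-16, 7)), 2) = Pow(Rational(831, 7), 2) = Rational(690561, 49)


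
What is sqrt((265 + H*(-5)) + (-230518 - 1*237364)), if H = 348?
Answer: I*sqrt(469357) ≈ 685.1*I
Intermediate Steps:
sqrt((265 + H*(-5)) + (-230518 - 1*237364)) = sqrt((265 + 348*(-5)) + (-230518 - 1*237364)) = sqrt((265 - 1740) + (-230518 - 237364)) = sqrt(-1475 - 467882) = sqrt(-469357) = I*sqrt(469357)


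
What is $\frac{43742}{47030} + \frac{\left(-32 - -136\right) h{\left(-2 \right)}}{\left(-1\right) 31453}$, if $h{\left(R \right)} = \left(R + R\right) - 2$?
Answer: $\frac{702581923}{739617295} \approx 0.94993$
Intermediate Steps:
$h{\left(R \right)} = -2 + 2 R$ ($h{\left(R \right)} = 2 R - 2 = -2 + 2 R$)
$\frac{43742}{47030} + \frac{\left(-32 - -136\right) h{\left(-2 \right)}}{\left(-1\right) 31453} = \frac{43742}{47030} + \frac{\left(-32 - -136\right) \left(-2 + 2 \left(-2\right)\right)}{\left(-1\right) 31453} = 43742 \cdot \frac{1}{47030} + \frac{\left(-32 + 136\right) \left(-2 - 4\right)}{-31453} = \frac{21871}{23515} + 104 \left(-6\right) \left(- \frac{1}{31453}\right) = \frac{21871}{23515} - - \frac{624}{31453} = \frac{21871}{23515} + \frac{624}{31453} = \frac{702581923}{739617295}$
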